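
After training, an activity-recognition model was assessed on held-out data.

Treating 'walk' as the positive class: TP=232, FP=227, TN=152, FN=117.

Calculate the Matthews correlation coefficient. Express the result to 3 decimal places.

0.068

MCC = (TP·TN − FP·FN) / √((TP+FP)(TP+FN)(TN+FP)(TN+FN))
Numerator = 232·152 − 227·117 = 8705
Denominator = √(459·349·379·269) = √16331632641 = 127795.2763
MCC = 8705 / 127795.2763 = 0.068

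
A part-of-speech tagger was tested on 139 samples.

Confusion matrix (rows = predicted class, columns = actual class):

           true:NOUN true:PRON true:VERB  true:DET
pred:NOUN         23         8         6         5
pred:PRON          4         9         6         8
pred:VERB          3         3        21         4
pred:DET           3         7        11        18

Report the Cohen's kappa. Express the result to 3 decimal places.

0.347

Observed agreement pₒ = trace/N = 71/139 = 0.5108
Expected agreement pₑ = Σ (rowᵢ·colᵢ)/N² = (33·42 + 27·27 + 44·31 + 35·39)/139² = 0.2507
κ = (pₒ − pₑ)/(1 − pₑ) = (0.5108 − 0.2507)/(1 − 0.2507) = 0.347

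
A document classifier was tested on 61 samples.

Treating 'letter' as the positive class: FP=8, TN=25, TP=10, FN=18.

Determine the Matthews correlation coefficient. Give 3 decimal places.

MCC = (TP·TN − FP·FN) / √((TP+FP)(TP+FN)(TN+FP)(TN+FN))
Numerator = 10·25 − 8·18 = 106
Denominator = √(18·28·33·43) = √715176 = 845.6808
MCC = 106 / 845.6808 = 0.125

0.125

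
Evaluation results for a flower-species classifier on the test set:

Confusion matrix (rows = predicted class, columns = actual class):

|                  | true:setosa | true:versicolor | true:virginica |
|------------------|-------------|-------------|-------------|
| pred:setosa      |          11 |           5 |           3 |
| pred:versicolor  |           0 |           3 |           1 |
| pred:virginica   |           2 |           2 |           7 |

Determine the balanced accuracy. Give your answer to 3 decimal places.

Balanced accuracy = mean of per-class recall.
  setosa: recall = 11/13 = 0.8462
  versicolor: recall = 3/10 = 0.3000
  virginica: recall = 7/11 = 0.6364
Mean = (0.8462 + 0.3000 + 0.6364) / 3 = 0.594

0.594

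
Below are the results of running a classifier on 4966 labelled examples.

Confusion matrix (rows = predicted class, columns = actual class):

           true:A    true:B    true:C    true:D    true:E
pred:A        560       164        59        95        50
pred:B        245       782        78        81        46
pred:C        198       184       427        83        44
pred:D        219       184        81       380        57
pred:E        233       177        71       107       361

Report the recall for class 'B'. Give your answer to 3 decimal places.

Treat 'B' as positive and all other classes as negative.
recall = TP/(TP+FN).
B: TP=782, FN=164+184+184+177=709 → 782/1491 = 0.5245

0.524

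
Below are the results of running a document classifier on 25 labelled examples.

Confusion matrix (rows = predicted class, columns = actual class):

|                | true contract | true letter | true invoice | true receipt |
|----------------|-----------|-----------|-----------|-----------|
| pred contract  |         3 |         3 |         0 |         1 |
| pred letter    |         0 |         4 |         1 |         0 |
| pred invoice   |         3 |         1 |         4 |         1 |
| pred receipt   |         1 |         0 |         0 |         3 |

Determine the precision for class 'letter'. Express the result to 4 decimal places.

Treat 'letter' as positive and all other classes as negative.
precision = TP/(TP+FP).
letter: TP=4, FP=0+1+0=1 → 4/5 = 0.80000

0.8000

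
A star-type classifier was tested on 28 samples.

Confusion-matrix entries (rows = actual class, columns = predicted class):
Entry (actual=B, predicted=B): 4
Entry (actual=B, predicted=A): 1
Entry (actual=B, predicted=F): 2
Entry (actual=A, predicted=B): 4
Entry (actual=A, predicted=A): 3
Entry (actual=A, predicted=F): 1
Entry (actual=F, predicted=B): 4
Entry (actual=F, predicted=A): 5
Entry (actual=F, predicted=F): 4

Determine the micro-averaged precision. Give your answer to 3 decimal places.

Micro-averaging pools counts across classes: ΣTP=11, ΣFP=17, ΣFN=17.
Micro-precision = TP/(TP+FP) on pooled counts = 0.393 (equals overall accuracy in single-label multiclass).

0.393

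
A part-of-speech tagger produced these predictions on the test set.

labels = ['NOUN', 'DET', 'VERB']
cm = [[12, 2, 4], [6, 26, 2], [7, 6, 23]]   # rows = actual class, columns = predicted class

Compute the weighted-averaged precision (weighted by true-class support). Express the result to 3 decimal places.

0.718

Per-class precision (TP/(TP+FP)):
  NOUN: TP=12, FP=6+7=13 → 12/25 = 0.4800
  DET: TP=26, FP=2+6=8 → 26/34 = 0.7647
  VERB: TP=23, FP=4+2=6 → 23/29 = 0.7931
Weighted-precision = Σ (supportᵢ/N)·precisionᵢ with N=88: (18/88)·0.4800 + (34/88)·0.7647 + (36/88)·0.7931 = 0.718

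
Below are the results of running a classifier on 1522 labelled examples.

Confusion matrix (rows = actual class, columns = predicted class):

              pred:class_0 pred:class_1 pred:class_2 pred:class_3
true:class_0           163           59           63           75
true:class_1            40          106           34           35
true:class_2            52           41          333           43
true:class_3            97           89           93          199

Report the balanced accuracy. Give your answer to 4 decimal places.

0.5180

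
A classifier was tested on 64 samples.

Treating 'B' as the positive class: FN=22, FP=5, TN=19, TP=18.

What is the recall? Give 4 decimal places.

0.4500

Recall = TP/(TP+FN) = 18/(18+22) = 18/40 = 0.4500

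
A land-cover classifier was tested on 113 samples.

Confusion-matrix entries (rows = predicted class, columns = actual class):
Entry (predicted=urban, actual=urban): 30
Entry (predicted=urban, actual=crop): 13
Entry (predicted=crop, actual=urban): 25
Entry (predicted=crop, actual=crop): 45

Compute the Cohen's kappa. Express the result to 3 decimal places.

0.323

Observed agreement pₒ = trace/N = 75/113 = 0.6637
Expected agreement pₑ = Σ (rowᵢ·colᵢ)/N² = (55·43 + 58·70)/113² = 0.5032
κ = (pₒ − pₑ)/(1 − pₑ) = (0.6637 − 0.5032)/(1 − 0.5032) = 0.323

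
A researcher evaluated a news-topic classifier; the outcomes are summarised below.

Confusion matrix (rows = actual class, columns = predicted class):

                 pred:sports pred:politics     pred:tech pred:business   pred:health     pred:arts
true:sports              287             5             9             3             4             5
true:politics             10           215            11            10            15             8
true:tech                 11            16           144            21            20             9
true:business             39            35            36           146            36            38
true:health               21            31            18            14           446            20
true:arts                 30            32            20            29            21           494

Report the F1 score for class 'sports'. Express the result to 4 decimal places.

0.8073

Treat 'sports' as positive and all other classes as negative.
F1 score = 2·TP/(2·TP+FP+FN).
sports: TP=287, FP=10+11+39+21+30=111, FN=5+9+3+4+5=26 → 574/711 = 0.80731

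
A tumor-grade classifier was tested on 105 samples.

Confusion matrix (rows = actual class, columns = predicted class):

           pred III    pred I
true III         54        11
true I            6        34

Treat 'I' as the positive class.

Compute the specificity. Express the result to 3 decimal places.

Specificity = TN/(TN+FP) = 54/(54+11) = 0.831

0.831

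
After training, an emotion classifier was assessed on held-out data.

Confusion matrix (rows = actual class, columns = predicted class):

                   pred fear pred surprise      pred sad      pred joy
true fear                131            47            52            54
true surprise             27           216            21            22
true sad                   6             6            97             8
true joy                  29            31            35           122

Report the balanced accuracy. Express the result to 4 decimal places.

Balanced accuracy = mean of per-class recall.
  fear: recall = 131/284 = 0.46127
  surprise: recall = 216/286 = 0.75524
  sad: recall = 97/117 = 0.82906
  joy: recall = 122/217 = 0.56221
Mean = (0.46127 + 0.75524 + 0.82906 + 0.56221) / 4 = 0.6519

0.6519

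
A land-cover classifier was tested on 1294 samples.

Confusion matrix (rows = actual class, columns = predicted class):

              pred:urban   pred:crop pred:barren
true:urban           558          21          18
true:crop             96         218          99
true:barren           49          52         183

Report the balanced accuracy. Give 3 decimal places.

Balanced accuracy = mean of per-class recall.
  urban: recall = 558/597 = 0.9347
  crop: recall = 218/413 = 0.5278
  barren: recall = 183/284 = 0.6444
Mean = (0.9347 + 0.5278 + 0.6444) / 3 = 0.702

0.702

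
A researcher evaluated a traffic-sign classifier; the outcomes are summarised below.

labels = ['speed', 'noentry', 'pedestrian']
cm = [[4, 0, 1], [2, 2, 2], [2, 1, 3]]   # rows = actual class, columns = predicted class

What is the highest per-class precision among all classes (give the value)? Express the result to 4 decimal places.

0.6667

Per-class precision (TP/(TP+FP)):
  speed: TP=4, FP=2+2=4 → 4/8 = 0.50000
  noentry: TP=2, FP=0+1=1 → 2/3 = 0.66667
  pedestrian: TP=3, FP=1+2=3 → 3/6 = 0.50000
Highest is class 'noentry' with precision = 0.6667.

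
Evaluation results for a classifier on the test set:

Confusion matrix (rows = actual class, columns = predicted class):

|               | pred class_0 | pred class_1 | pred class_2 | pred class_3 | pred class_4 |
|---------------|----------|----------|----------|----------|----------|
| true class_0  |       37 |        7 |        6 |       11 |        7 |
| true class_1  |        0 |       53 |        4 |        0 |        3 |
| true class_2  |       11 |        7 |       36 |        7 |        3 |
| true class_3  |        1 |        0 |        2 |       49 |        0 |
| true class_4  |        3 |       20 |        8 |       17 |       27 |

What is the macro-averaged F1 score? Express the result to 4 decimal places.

0.6256

Per-class F1 score (2·TP/(2·TP+FP+FN)):
  class_0: TP=37, FP=0+11+1+3=15, FN=7+6+11+7=31 → 74/120 = 0.61667
  class_1: TP=53, FP=7+7+0+20=34, FN=0+4+0+3=7 → 106/147 = 0.72109
  class_2: TP=36, FP=6+4+2+8=20, FN=11+7+7+3=28 → 72/120 = 0.60000
  class_3: TP=49, FP=11+0+7+17=35, FN=1+0+2+0=3 → 98/136 = 0.72059
  class_4: TP=27, FP=7+3+3+0=13, FN=3+20+8+17=48 → 54/115 = 0.46957
Macro-F1 score = mean = (0.61667 + 0.72109 + 0.60000 + 0.72059 + 0.46957) / 5 = 0.6256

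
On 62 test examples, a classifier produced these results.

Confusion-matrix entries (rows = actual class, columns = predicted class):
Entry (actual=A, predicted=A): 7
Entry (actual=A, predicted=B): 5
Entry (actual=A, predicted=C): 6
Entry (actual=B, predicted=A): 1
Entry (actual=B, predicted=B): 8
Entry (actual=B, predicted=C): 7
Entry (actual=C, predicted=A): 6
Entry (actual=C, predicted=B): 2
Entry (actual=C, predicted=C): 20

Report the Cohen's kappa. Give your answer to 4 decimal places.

0.3105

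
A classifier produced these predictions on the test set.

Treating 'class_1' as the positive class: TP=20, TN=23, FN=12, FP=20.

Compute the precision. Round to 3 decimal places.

0.500

Precision = TP/(TP+FP) = 20/(20+20) = 20/40 = 0.500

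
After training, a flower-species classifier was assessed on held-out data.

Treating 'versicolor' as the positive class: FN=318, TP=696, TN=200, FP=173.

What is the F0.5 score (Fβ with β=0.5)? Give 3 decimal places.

0.775

Fβ = (1+β²)·TP / ((1+β²)·TP + β²·FN + FP), with β²=1/4
= 1.25·696 / (1.25·696 + 0.25·318 + 173) = 0.775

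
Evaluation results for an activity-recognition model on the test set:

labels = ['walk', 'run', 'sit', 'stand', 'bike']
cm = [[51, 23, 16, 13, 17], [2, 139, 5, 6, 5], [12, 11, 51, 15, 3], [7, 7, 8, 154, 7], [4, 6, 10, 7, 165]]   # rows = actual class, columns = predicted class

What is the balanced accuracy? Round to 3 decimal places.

Balanced accuracy = mean of per-class recall.
  walk: recall = 51/120 = 0.4250
  run: recall = 139/157 = 0.8854
  sit: recall = 51/92 = 0.5543
  stand: recall = 154/183 = 0.8415
  bike: recall = 165/192 = 0.8594
Mean = (0.4250 + 0.8854 + 0.5543 + 0.8415 + 0.8594) / 5 = 0.713

0.713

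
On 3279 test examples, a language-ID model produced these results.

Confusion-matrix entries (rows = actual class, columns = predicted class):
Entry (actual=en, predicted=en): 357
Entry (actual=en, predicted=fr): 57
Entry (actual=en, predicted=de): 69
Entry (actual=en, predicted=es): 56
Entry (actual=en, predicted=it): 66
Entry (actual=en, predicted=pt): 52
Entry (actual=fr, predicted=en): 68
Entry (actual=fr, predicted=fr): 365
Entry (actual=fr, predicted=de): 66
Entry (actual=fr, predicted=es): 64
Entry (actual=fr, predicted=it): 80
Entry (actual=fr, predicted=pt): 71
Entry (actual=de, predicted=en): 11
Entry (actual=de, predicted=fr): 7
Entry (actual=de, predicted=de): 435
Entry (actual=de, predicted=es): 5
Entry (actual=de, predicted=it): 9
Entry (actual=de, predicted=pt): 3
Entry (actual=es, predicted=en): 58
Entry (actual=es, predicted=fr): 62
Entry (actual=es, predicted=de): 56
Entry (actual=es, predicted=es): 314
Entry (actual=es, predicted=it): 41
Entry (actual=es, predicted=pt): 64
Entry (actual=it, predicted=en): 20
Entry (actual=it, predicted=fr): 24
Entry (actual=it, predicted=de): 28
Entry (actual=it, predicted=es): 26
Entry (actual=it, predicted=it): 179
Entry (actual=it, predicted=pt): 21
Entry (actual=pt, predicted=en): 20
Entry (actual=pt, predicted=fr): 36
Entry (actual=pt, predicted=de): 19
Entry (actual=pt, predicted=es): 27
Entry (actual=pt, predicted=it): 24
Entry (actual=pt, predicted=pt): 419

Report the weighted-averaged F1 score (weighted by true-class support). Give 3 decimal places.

Per-class F1 score (2·TP/(2·TP+FP+FN)):
  en: TP=357, FP=68+11+58+20+20=177, FN=57+69+56+66+52=300 → 714/1191 = 0.5995
  fr: TP=365, FP=57+7+62+24+36=186, FN=68+66+64+80+71=349 → 730/1265 = 0.5771
  de: TP=435, FP=69+66+56+28+19=238, FN=11+7+5+9+3=35 → 870/1143 = 0.7612
  es: TP=314, FP=56+64+5+26+27=178, FN=58+62+56+41+64=281 → 628/1087 = 0.5777
  it: TP=179, FP=66+80+9+41+24=220, FN=20+24+28+26+21=119 → 358/697 = 0.5136
  pt: TP=419, FP=52+71+3+64+21=211, FN=20+36+19+27+24=126 → 838/1175 = 0.7132
Weighted-F1 score = Σ (supportᵢ/N)·F1 scoreᵢ with N=3279: (657/3279)·0.5995 + (714/3279)·0.5771 + (470/3279)·0.7612 + (595/3279)·0.5777 + (298/3279)·0.5136 + (545/3279)·0.7132 = 0.625

0.625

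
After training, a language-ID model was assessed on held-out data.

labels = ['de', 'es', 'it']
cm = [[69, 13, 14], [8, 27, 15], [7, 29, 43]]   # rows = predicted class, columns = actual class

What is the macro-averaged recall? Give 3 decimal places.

Per-class recall (TP/(TP+FN)):
  de: TP=69, FN=8+7=15 → 69/84 = 0.8214
  es: TP=27, FN=13+29=42 → 27/69 = 0.3913
  it: TP=43, FN=14+15=29 → 43/72 = 0.5972
Macro-recall = mean = (0.8214 + 0.3913 + 0.5972) / 3 = 0.603

0.603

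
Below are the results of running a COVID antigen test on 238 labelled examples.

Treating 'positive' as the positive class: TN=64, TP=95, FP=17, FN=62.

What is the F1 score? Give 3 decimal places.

Precision = TP/(TP+FP) = 95/112 = 0.8482
Recall = TP/(TP+FN) = 95/157 = 0.6051
F1 = 2·TP/(2·TP+FP+FN) = 190/269 = 0.706

0.706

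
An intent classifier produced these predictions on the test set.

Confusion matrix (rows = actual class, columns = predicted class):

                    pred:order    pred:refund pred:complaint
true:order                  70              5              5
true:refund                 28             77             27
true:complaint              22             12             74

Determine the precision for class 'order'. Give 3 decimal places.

0.583

precision = TP/(TP+FP).
order: TP=70, FP=28+22=50 → 70/120 = 0.5833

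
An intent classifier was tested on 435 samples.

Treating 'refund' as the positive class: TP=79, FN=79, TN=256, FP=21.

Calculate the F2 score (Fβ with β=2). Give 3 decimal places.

0.540

Fβ = (1+β²)·TP / ((1+β²)·TP + β²·FN + FP), with β²=4
= 5·79 / (5·79 + 4·79 + 21) = 0.540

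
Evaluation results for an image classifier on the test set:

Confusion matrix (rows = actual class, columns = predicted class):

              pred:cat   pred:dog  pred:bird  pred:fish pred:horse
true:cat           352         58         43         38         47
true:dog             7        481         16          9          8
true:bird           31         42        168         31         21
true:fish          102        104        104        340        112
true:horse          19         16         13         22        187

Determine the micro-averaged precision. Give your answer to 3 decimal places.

0.644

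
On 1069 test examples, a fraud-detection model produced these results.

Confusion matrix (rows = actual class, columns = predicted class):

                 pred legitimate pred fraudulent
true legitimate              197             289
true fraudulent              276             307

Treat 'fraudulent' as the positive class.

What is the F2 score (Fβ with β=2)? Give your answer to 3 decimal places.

0.524

Fβ = (1+β²)·TP / ((1+β²)·TP + β²·FN + FP), with β²=4
= 5·307 / (5·307 + 4·276 + 289) = 0.524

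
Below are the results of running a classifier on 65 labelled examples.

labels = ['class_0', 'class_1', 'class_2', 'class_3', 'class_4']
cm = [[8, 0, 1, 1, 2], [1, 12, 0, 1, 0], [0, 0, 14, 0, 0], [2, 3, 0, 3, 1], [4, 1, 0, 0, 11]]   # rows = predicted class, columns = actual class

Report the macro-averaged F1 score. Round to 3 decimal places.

Per-class F1 score (2·TP/(2·TP+FP+FN)):
  class_0: TP=8, FP=0+1+1+2=4, FN=1+0+2+4=7 → 16/27 = 0.5926
  class_1: TP=12, FP=1+0+1+0=2, FN=0+0+3+1=4 → 24/30 = 0.8000
  class_2: TP=14, FP=0+0+0+0=0, FN=1+0+0+0=1 → 28/29 = 0.9655
  class_3: TP=3, FP=2+3+0+1=6, FN=1+1+0+0=2 → 6/14 = 0.4286
  class_4: TP=11, FP=4+1+0+0=5, FN=2+0+0+1=3 → 22/30 = 0.7333
Macro-F1 score = mean = (0.5926 + 0.8000 + 0.9655 + 0.4286 + 0.7333) / 5 = 0.704

0.704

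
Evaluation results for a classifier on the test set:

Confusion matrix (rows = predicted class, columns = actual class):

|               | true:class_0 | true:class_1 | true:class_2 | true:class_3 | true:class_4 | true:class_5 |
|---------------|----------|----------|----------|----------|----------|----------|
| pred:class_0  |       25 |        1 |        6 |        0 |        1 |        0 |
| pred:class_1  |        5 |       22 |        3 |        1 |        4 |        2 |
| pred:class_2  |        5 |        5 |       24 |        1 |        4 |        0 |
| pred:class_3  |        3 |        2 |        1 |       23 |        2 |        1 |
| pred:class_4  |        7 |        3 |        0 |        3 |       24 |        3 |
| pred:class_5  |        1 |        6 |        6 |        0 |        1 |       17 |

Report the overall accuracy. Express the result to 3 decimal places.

0.637

Accuracy = trace / total = (25+22+24+23+24+17=135) / 212 = 135/212 = 0.637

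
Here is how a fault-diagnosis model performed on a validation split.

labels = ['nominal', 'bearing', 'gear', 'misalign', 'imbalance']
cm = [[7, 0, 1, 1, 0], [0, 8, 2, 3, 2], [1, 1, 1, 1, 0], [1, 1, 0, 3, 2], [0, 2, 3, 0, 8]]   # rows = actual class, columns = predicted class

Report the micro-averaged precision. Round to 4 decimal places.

Micro-averaging pools counts across classes: ΣTP=27, ΣFP=21, ΣFN=21.
Micro-precision = TP/(TP+FP) on pooled counts = 0.5625 (equals overall accuracy in single-label multiclass).

0.5625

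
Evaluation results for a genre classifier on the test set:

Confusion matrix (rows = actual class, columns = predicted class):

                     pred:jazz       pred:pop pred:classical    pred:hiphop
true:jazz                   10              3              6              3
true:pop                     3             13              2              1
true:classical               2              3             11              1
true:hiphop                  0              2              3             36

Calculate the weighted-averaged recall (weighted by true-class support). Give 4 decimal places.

0.7071

Per-class recall (TP/(TP+FN)):
  jazz: TP=10, FN=3+6+3=12 → 10/22 = 0.45455
  pop: TP=13, FN=3+2+1=6 → 13/19 = 0.68421
  classical: TP=11, FN=2+3+1=6 → 11/17 = 0.64706
  hiphop: TP=36, FN=0+2+3=5 → 36/41 = 0.87805
Weighted-recall = Σ (supportᵢ/N)·recallᵢ with N=99: (22/99)·0.45455 + (19/99)·0.68421 + (17/99)·0.64706 + (41/99)·0.87805 = 0.7071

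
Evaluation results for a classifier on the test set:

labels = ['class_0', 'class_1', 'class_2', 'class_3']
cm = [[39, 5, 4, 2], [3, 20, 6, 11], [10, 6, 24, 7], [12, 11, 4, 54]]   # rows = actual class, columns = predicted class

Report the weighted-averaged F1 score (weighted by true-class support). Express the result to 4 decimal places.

0.6271

Per-class F1 score (2·TP/(2·TP+FP+FN)):
  class_0: TP=39, FP=3+10+12=25, FN=5+4+2=11 → 78/114 = 0.68421
  class_1: TP=20, FP=5+6+11=22, FN=3+6+11=20 → 40/82 = 0.48780
  class_2: TP=24, FP=4+6+4=14, FN=10+6+7=23 → 48/85 = 0.56471
  class_3: TP=54, FP=2+11+7=20, FN=12+11+4=27 → 108/155 = 0.69677
Weighted-F1 score = Σ (supportᵢ/N)·F1 scoreᵢ with N=218: (50/218)·0.68421 + (40/218)·0.48780 + (47/218)·0.56471 + (81/218)·0.69677 = 0.6271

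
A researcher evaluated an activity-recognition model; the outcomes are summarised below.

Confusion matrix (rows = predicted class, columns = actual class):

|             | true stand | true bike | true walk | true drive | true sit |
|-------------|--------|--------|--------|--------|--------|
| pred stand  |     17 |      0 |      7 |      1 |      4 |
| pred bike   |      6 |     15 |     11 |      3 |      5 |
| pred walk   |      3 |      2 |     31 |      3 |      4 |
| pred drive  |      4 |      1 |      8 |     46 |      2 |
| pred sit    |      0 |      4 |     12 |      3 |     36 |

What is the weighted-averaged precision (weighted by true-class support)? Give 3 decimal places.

0.663

Per-class precision (TP/(TP+FP)):
  stand: TP=17, FP=0+7+1+4=12 → 17/29 = 0.5862
  bike: TP=15, FP=6+11+3+5=25 → 15/40 = 0.3750
  walk: TP=31, FP=3+2+3+4=12 → 31/43 = 0.7209
  drive: TP=46, FP=4+1+8+2=15 → 46/61 = 0.7541
  sit: TP=36, FP=0+4+12+3=19 → 36/55 = 0.6545
Weighted-precision = Σ (supportᵢ/N)·precisionᵢ with N=228: (30/228)·0.5862 + (22/228)·0.3750 + (69/228)·0.7209 + (56/228)·0.7541 + (51/228)·0.6545 = 0.663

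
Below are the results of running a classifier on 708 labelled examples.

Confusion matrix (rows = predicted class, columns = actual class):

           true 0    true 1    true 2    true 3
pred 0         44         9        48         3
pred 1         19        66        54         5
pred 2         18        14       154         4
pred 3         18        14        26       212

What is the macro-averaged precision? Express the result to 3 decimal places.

0.619

Per-class precision (TP/(TP+FP)):
  0: TP=44, FP=9+48+3=60 → 44/104 = 0.4231
  1: TP=66, FP=19+54+5=78 → 66/144 = 0.4583
  2: TP=154, FP=18+14+4=36 → 154/190 = 0.8105
  3: TP=212, FP=18+14+26=58 → 212/270 = 0.7852
Macro-precision = mean = (0.4231 + 0.4583 + 0.8105 + 0.7852) / 4 = 0.619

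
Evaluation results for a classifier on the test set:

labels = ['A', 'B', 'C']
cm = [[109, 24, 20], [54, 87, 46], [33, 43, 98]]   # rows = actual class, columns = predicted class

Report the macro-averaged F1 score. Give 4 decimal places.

0.5716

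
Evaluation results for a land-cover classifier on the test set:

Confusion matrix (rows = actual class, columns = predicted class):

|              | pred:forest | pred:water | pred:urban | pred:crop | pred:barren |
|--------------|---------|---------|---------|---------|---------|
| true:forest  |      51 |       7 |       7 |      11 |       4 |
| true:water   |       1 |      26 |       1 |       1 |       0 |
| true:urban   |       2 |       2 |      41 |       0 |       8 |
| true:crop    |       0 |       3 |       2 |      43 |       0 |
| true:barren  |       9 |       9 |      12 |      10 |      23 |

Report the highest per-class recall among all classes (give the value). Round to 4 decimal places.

0.8966

Per-class recall (TP/(TP+FN)):
  forest: TP=51, FN=7+7+11+4=29 → 51/80 = 0.63750
  water: TP=26, FN=1+1+1+0=3 → 26/29 = 0.89655
  urban: TP=41, FN=2+2+0+8=12 → 41/53 = 0.77358
  crop: TP=43, FN=0+3+2+0=5 → 43/48 = 0.89583
  barren: TP=23, FN=9+9+12+10=40 → 23/63 = 0.36508
Highest is class 'water' with recall = 0.8966.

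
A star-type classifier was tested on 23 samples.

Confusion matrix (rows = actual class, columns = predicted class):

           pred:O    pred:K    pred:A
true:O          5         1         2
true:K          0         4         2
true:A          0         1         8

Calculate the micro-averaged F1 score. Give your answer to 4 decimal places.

0.7391

Micro-averaging pools counts across classes: ΣTP=17, ΣFP=6, ΣFN=6.
Micro-F1 score = 2·TP/(2·TP+FP+FN) on pooled counts = 0.7391 (equals overall accuracy in single-label multiclass).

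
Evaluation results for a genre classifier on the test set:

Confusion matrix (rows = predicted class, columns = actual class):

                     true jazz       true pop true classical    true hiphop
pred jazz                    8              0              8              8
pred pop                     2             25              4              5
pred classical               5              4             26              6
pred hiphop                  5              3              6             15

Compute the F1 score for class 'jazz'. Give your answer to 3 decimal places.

Treat 'jazz' as positive and all other classes as negative.
F1 score = 2·TP/(2·TP+FP+FN).
jazz: TP=8, FP=0+8+8=16, FN=2+5+5=12 → 16/44 = 0.3636

0.364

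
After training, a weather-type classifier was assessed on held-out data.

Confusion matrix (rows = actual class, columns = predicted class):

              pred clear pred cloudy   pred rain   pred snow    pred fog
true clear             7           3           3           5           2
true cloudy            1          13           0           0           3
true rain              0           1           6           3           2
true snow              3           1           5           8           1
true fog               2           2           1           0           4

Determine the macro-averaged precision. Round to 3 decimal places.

Per-class precision (TP/(TP+FP)):
  clear: TP=7, FP=1+0+3+2=6 → 7/13 = 0.5385
  cloudy: TP=13, FP=3+1+1+2=7 → 13/20 = 0.6500
  rain: TP=6, FP=3+0+5+1=9 → 6/15 = 0.4000
  snow: TP=8, FP=5+0+3+0=8 → 8/16 = 0.5000
  fog: TP=4, FP=2+3+2+1=8 → 4/12 = 0.3333
Macro-precision = mean = (0.5385 + 0.6500 + 0.4000 + 0.5000 + 0.3333) / 5 = 0.484

0.484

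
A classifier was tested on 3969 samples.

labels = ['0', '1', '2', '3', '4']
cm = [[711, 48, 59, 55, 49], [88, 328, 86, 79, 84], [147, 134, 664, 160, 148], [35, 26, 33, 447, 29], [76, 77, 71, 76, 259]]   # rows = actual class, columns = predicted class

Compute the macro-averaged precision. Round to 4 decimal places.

Per-class precision (TP/(TP+FP)):
  0: TP=711, FP=88+147+35+76=346 → 711/1057 = 0.67266
  1: TP=328, FP=48+134+26+77=285 → 328/613 = 0.53507
  2: TP=664, FP=59+86+33+71=249 → 664/913 = 0.72727
  3: TP=447, FP=55+79+160+76=370 → 447/817 = 0.54712
  4: TP=259, FP=49+84+148+29=310 → 259/569 = 0.45518
Macro-precision = mean = (0.67266 + 0.53507 + 0.72727 + 0.54712 + 0.45518) / 5 = 0.5875

0.5875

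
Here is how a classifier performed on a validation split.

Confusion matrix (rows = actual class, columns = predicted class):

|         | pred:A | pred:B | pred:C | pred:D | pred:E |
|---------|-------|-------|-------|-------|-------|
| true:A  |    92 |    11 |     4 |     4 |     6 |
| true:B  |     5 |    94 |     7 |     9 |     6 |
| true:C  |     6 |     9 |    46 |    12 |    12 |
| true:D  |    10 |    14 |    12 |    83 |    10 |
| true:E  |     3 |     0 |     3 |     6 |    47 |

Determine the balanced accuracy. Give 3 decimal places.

0.709

Balanced accuracy = mean of per-class recall.
  A: recall = 92/117 = 0.7863
  B: recall = 94/121 = 0.7769
  C: recall = 46/85 = 0.5412
  D: recall = 83/129 = 0.6434
  E: recall = 47/59 = 0.7966
Mean = (0.7863 + 0.7769 + 0.5412 + 0.6434 + 0.7966) / 5 = 0.709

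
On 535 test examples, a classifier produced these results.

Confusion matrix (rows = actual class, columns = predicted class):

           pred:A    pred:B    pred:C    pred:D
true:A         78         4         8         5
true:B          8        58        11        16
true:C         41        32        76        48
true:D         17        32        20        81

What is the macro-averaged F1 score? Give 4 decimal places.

Per-class F1 score (2·TP/(2·TP+FP+FN)):
  A: TP=78, FP=8+41+17=66, FN=4+8+5=17 → 156/239 = 0.65272
  B: TP=58, FP=4+32+32=68, FN=8+11+16=35 → 116/219 = 0.52968
  C: TP=76, FP=8+11+20=39, FN=41+32+48=121 → 152/312 = 0.48718
  D: TP=81, FP=5+16+48=69, FN=17+32+20=69 → 162/300 = 0.54000
Macro-F1 score = mean = (0.65272 + 0.52968 + 0.48718 + 0.54000) / 4 = 0.5524

0.5524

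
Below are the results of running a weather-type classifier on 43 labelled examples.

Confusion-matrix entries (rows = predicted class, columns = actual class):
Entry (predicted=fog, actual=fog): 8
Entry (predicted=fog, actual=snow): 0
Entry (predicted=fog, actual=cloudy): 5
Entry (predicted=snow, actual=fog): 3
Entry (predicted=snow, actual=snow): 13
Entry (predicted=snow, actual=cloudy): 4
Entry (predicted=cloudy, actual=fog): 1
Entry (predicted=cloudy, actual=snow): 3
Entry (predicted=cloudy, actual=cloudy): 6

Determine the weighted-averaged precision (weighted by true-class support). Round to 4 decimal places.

0.6229

Per-class precision (TP/(TP+FP)):
  fog: TP=8, FP=0+5=5 → 8/13 = 0.61538
  snow: TP=13, FP=3+4=7 → 13/20 = 0.65000
  cloudy: TP=6, FP=1+3=4 → 6/10 = 0.60000
Weighted-precision = Σ (supportᵢ/N)·precisionᵢ with N=43: (12/43)·0.61538 + (16/43)·0.65000 + (15/43)·0.60000 = 0.6229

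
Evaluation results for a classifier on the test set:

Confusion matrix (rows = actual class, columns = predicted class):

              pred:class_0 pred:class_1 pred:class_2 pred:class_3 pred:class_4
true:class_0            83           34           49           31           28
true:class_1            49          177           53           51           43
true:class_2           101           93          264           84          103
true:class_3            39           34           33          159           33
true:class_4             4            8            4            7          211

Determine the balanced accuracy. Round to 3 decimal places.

0.538

Balanced accuracy = mean of per-class recall.
  class_0: recall = 83/225 = 0.3689
  class_1: recall = 177/373 = 0.4745
  class_2: recall = 264/645 = 0.4093
  class_3: recall = 159/298 = 0.5336
  class_4: recall = 211/234 = 0.9017
Mean = (0.3689 + 0.4745 + 0.4093 + 0.5336 + 0.9017) / 5 = 0.538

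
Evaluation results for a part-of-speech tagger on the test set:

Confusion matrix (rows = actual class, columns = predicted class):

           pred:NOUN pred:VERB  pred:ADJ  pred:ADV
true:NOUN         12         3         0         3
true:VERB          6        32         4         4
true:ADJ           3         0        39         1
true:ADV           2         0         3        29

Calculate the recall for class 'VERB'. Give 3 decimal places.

0.696

One-vs-rest for 'VERB': TP = diagonal; FP = other classes predicted 'VERB'; FN = 'VERB' predicted as other.
recall = TP/(TP+FN).
VERB: TP=32, FN=6+4+4=14 → 32/46 = 0.6957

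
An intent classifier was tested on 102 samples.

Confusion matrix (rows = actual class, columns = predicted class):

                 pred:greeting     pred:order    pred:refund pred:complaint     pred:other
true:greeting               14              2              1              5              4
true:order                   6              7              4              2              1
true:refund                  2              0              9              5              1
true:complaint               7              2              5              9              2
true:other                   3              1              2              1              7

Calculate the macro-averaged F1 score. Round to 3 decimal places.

0.452

Per-class F1 score (2·TP/(2·TP+FP+FN)):
  greeting: TP=14, FP=6+2+7+3=18, FN=2+1+5+4=12 → 28/58 = 0.4828
  order: TP=7, FP=2+0+2+1=5, FN=6+4+2+1=13 → 14/32 = 0.4375
  refund: TP=9, FP=1+4+5+2=12, FN=2+0+5+1=8 → 18/38 = 0.4737
  complaint: TP=9, FP=5+2+5+1=13, FN=7+2+5+2=16 → 18/47 = 0.3830
  other: TP=7, FP=4+1+1+2=8, FN=3+1+2+1=7 → 14/29 = 0.4828
Macro-F1 score = mean = (0.4828 + 0.4375 + 0.4737 + 0.3830 + 0.4828) / 5 = 0.452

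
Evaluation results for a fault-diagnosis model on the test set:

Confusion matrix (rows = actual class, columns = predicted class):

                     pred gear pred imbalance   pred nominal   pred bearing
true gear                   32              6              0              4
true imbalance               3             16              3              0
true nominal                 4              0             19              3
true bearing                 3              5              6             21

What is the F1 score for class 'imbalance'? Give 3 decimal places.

Take TP from the diagonal, FP from the rest of the 'imbalance' prediction marginal, FN from the rest of the 'imbalance' actual marginal.
F1 score = 2·TP/(2·TP+FP+FN).
imbalance: TP=16, FP=6+0+5=11, FN=3+3+0=6 → 32/49 = 0.6531

0.653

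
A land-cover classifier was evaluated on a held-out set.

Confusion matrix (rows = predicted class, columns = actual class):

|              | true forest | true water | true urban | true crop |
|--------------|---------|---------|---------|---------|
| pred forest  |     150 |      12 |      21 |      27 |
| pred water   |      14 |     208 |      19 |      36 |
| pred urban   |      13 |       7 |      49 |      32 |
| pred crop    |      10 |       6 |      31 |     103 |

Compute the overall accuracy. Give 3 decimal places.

0.691

Accuracy = trace / total = (150+208+49+103=510) / 738 = 510/738 = 0.691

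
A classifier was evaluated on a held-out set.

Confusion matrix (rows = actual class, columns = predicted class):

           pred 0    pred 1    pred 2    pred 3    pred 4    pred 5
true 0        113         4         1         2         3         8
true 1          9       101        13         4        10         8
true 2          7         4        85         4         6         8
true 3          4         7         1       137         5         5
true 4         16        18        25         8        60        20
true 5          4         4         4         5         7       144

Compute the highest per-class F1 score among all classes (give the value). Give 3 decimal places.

Per-class F1 score (2·TP/(2·TP+FP+FN)):
  0: TP=113, FP=9+7+4+16+4=40, FN=4+1+2+3+8=18 → 226/284 = 0.7958
  1: TP=101, FP=4+4+7+18+4=37, FN=9+13+4+10+8=44 → 202/283 = 0.7138
  2: TP=85, FP=1+13+1+25+4=44, FN=7+4+4+6+8=29 → 170/243 = 0.6996
  3: TP=137, FP=2+4+4+8+5=23, FN=4+7+1+5+5=22 → 274/319 = 0.8589
  4: TP=60, FP=3+10+6+5+7=31, FN=16+18+25+8+20=87 → 120/238 = 0.5042
  5: TP=144, FP=8+8+8+5+20=49, FN=4+4+4+5+7=24 → 288/361 = 0.7978
Highest is class '3' with F1 score = 0.859.

0.859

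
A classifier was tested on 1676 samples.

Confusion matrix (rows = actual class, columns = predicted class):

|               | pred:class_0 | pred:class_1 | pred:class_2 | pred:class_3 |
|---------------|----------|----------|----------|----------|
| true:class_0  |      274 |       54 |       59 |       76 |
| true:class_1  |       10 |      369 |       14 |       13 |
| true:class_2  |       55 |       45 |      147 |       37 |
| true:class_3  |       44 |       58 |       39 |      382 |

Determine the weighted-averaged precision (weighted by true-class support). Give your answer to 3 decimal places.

0.698

Per-class precision (TP/(TP+FP)):
  class_0: TP=274, FP=10+55+44=109 → 274/383 = 0.7154
  class_1: TP=369, FP=54+45+58=157 → 369/526 = 0.7015
  class_2: TP=147, FP=59+14+39=112 → 147/259 = 0.5676
  class_3: TP=382, FP=76+13+37=126 → 382/508 = 0.7520
Weighted-precision = Σ (supportᵢ/N)·precisionᵢ with N=1676: (463/1676)·0.7154 + (406/1676)·0.7015 + (284/1676)·0.5676 + (523/1676)·0.7520 = 0.698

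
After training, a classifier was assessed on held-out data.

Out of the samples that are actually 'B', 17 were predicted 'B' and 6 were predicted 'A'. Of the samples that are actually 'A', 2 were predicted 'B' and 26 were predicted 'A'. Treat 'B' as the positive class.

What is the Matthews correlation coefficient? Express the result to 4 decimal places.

MCC = (TP·TN − FP·FN) / √((TP+FP)(TP+FN)(TN+FP)(TN+FN))
Numerator = 17·26 − 2·6 = 430
Denominator = √(19·23·28·32) = √391552 = 625.7412
MCC = 430 / 625.7412 = 0.6872

0.6872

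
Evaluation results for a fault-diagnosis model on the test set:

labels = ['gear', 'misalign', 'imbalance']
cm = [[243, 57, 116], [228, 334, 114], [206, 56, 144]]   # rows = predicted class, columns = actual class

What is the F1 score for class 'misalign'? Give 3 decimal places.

Take TP from the diagonal, FP from the rest of the 'misalign' prediction marginal, FN from the rest of the 'misalign' actual marginal.
F1 score = 2·TP/(2·TP+FP+FN).
misalign: TP=334, FP=228+114=342, FN=57+56=113 → 668/1123 = 0.5948

0.595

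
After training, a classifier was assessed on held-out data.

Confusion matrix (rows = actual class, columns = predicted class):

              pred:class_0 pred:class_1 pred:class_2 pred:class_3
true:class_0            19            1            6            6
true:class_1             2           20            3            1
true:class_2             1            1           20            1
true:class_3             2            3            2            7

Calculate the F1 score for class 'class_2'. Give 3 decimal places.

0.741

Treat 'class_2' as positive and all other classes as negative.
F1 score = 2·TP/(2·TP+FP+FN).
class_2: TP=20, FP=6+3+2=11, FN=1+1+1=3 → 40/54 = 0.7407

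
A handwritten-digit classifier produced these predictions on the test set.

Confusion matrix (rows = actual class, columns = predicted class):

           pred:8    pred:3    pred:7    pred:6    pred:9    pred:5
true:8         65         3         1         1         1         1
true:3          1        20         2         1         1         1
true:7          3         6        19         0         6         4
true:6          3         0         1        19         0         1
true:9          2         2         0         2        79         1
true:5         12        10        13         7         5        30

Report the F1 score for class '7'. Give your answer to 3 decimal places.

0.514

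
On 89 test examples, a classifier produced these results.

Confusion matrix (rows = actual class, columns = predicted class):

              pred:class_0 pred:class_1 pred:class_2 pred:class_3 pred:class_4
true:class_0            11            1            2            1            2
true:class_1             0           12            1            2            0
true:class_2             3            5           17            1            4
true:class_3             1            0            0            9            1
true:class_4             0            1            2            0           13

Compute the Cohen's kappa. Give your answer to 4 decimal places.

0.6160

Observed agreement pₒ = trace/N = 62/89 = 0.69663
Expected agreement pₑ = Σ (rowᵢ·colᵢ)/N² = (17·15 + 15·19 + 30·22 + 11·13 + 16·20)/89² = 0.20995
κ = (pₒ − pₑ)/(1 − pₑ) = (0.69663 − 0.20995)/(1 − 0.20995) = 0.6160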